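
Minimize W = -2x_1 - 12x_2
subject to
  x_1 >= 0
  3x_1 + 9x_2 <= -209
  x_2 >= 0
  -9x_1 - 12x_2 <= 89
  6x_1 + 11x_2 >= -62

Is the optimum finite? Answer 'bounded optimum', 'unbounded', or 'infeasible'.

The boundaries x_1 = 0 and x_2 = 0 meet at (0, 0), but that point violates 3x_1 + 9x_2 ≤ -209. Every candidate vertex is excluded by some other constraint, so the feasible region is empty.

infeasible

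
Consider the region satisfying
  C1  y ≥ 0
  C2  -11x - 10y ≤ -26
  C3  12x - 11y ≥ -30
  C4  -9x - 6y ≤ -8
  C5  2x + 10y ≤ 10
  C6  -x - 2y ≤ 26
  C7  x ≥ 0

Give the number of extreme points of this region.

Intersecting each pair of boundary lines and keeping only the points that satisfy every inequality leaves:
  (26/11, 0)
  (5, 0)
  (16/9, 29/45)

3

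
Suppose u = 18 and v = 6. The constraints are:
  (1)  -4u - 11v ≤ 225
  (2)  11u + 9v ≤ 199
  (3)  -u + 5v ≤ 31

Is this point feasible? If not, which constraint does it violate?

not feasible — violates (2)

Constraint (2): 11u + 9v = 252, which is not ≤ 199. All other constraints are satisfied.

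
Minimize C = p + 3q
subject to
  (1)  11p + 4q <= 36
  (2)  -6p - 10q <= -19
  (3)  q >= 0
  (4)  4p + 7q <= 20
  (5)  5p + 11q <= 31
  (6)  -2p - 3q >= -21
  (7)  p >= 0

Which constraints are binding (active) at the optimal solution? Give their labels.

(2) and (3)

Corner points and C = p + 3q:
  (36/11, 0) → C = 36/11
  (172/61, 76/61) → C = 400/61
  (19/6, 0) → C = 19/6
  (0, 19/10) → C = 57/10
  (1/3, 8/3) → C = 25/3
  (0, 31/11) → C = 93/11

The minimum is at (19/6, 0). Substituting into each constraint, equality holds for (2) and (3); the remaining constraints have slack.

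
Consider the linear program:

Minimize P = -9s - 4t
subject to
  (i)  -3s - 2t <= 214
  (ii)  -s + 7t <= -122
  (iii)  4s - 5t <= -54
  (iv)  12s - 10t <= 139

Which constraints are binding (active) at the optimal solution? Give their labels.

(ii) and (iii)

Corner points and P = -9s - 4t:
  (-1254/23, -580/23) → P = 13606/23
  (-1178/23, -694/23) → P = 13378/23
  (-988/23, -542/23) → P = 11060/23

The minimum is at (-988/23, -542/23). Substituting into each constraint, equality holds for (ii) and (iii); the remaining constraints have slack.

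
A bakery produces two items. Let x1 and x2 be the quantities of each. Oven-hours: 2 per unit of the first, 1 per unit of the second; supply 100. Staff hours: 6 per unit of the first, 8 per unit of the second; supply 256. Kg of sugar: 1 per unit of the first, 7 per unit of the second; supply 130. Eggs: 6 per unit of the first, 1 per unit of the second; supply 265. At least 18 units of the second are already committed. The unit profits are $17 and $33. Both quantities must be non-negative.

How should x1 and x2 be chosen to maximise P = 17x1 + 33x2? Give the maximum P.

Extreme points and P = 17x1 + 33x2:
  (0, 130/7) → P = 4290/7
  (0, 18) → P = 594
  (4, 18) → P = 662

The optimum lies where x1 + 7x2 = 130 and x2 = 18.
Solving simultaneously gives x1 = 4, x2 = 18.

x1 = 4, x2 = 18, maximum P = 662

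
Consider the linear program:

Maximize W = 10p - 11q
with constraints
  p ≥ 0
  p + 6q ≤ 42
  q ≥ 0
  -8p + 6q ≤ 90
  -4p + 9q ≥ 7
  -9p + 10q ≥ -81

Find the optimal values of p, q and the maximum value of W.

Feasible corners and W = 10p - 11q:
  (0, 7) → W = -77
  (0, 7/9) → W = -77/9
  (112/11, 175/33) → W = 1435/33

The binding constraints are p + 6q = 42 and -4p + 9q = 7.
Solving simultaneously gives p = 112/11, q = 175/33.

p = 112/11, q = 175/33, maximum W = 1435/33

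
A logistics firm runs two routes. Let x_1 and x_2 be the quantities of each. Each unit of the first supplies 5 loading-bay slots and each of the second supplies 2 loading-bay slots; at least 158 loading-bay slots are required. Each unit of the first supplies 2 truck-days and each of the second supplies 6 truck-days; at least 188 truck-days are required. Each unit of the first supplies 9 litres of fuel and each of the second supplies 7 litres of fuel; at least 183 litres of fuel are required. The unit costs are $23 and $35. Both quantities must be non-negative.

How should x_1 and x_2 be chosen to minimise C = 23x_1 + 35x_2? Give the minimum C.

x_1 = 22, x_2 = 24, minimum C = 1346

Extreme points and C = 23x_1 + 35x_2:
  (0, 79) → C = 2765
  (94, 0) → C = 2162
  (22, 24) → C = 1346
The feasible region is unbounded (it extends along (0, 1), (1, 0)), but C strictly increases along every unbounded feasible direction, so there is no improving ray and the minimum is attained at a vertex.

The optimum lies where 5x_1 + 2x_2 = 158 and 2x_1 + 6x_2 = 188.
Solving simultaneously gives x_1 = 22, x_2 = 24.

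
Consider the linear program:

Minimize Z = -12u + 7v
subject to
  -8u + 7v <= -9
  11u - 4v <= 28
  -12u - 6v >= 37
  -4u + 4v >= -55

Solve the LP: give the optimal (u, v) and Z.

Vertices and Z = -12u + 7v:
  (-205/132, -101/33) → Z = -92/33
  (-349/4, -101) → Z = 340
  (10/57, -743/114) → Z = -5441/114
  (-27/7, -493/28) → Z = -2155/28

u = -27/7, v = -493/28, minimum Z = -2155/28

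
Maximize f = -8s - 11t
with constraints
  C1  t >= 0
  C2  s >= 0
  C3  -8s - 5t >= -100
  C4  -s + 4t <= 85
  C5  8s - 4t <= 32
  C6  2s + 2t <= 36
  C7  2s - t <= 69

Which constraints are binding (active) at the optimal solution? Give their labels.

Feasible corners and f = -8s - 11t:
  (0, 0) → f = 0
  (4, 0) → f = -32
  (0, 18) → f = -198
  (70/9, 68/9) → f = -436/3
  (10/3, 44/3) → f = -188

The maximum is at (0, 0). Substituting into each constraint, equality holds for C1 and C2; the remaining constraints have slack.

C1 and C2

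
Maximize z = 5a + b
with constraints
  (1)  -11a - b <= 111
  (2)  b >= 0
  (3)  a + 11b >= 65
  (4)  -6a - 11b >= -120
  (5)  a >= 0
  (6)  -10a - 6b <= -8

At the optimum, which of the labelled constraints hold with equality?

Corner points and z = 5a + b:
  (11, 54/11) → z = 659/11
  (0, 65/11) → z = 65/11
  (0, 120/11) → z = 120/11

The maximum is at (11, 54/11). Substituting into each constraint, equality holds for (3) and (4); the remaining constraints have slack.

(3) and (4)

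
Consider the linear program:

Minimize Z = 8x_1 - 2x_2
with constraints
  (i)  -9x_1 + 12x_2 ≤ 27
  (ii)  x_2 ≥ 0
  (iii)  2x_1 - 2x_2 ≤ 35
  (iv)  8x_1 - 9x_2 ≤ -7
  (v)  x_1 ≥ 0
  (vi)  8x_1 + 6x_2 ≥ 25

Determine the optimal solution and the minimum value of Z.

Vertices and Z = 8x_1 - 2x_2:
  (53/5, 51/5) → Z = 322/5
  (23/25, 147/50) → Z = 37/25
  (61/40, 32/15) → Z = 119/15

x_1 = 23/25, x_2 = 147/50, minimum Z = 37/25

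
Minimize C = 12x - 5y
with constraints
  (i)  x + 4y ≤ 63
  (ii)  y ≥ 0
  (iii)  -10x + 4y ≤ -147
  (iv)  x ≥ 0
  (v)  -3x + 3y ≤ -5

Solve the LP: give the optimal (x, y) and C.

x = 210/11, y = 483/44, minimum C = 7665/44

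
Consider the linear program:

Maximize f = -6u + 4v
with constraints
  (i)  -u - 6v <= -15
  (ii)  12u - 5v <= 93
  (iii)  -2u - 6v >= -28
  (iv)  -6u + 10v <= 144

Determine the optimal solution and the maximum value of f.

Vertices and f = -6u + 4v:
  (633/77, 87/77) → f = -3450/77
  (-357/23, 117/23) → f = 2610/23
  (349/41, 75/41) → f = -1794/41
  (-73/7, 57/7) → f = 666/7

u = -357/23, v = 117/23, maximum f = 2610/23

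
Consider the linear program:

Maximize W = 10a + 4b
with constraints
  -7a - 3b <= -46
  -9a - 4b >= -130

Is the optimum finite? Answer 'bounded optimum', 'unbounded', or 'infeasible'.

unbounded

From the feasible point (-206, 496), moving in the direction (3, -7) keeps every constraint satisfied while W increases without bound.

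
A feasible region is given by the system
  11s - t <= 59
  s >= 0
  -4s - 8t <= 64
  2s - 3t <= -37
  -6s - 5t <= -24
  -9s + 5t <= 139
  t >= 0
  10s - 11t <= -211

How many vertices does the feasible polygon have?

4

Intersecting each pair of boundary lines and keeping only the points that satisfy every inequality leaves:
  (217/23, 1030/23)
  (860/111, 2911/111)
  (0, 139/5)
  (0, 211/11)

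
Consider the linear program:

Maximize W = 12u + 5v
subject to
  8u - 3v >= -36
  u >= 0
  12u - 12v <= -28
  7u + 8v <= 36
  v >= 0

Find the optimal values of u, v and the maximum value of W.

u = 52/45, v = 157/45, maximum W = 1409/45

Corner points and W = 12u + 5v:
  (0, 7/3) → W = 35/3
  (0, 9/2) → W = 45/2
  (52/45, 157/45) → W = 1409/45

The binding constraints are 12u - 12v = -28 and 7u + 8v = 36.
Solving simultaneously gives u = 52/45, v = 157/45.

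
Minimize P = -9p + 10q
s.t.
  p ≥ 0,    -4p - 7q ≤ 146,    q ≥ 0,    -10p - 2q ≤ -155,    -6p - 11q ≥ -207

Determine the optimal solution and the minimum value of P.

Corner points and P = -9p + 10q:
  (31/2, 0) → P = -279/2
  (69/2, 0) → P = -621/2
  (1291/98, 570/49) → P = -219/98

p = 69/2, q = 0, minimum P = -621/2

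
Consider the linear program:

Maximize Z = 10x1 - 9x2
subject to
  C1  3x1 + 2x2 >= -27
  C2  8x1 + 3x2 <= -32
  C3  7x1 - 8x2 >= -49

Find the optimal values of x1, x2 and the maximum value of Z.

x1 = 17/7, x2 = -120/7, maximum Z = 1250/7

Corner points and Z = 10x1 - 9x2:
  (17/7, -120/7) → Z = 1250/7
  (-157/19, -21/19) → Z = -1381/19
  (-403/85, 168/85) → Z = -326/5

The optimum lies where 3x1 + 2x2 = -27 and 8x1 + 3x2 = -32.
Solving simultaneously gives x1 = 17/7, x2 = -120/7.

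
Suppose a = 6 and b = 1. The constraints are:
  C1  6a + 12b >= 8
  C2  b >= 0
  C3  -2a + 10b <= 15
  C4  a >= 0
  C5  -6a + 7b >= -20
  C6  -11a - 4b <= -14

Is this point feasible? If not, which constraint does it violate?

Constraint C5: -6a + 7b = -29, which is not ≥ -20. All other constraints are satisfied.

not feasible — violates C5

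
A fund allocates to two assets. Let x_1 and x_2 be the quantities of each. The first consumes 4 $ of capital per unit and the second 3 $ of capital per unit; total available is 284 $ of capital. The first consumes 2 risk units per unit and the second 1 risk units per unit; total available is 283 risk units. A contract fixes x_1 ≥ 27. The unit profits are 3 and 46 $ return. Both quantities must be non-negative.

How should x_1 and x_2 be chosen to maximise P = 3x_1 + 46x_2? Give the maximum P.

x_1 = 27, x_2 = 176/3, maximum P = 8339/3

Corner points and P = 3x_1 + 46x_2:
  (71, 0) → P = 213
  (27, 0) → P = 81
  (27, 176/3) → P = 8339/3

The optimum lies where 4x_1 + 3x_2 = 284 and x_1 = 27.
Solving simultaneously gives x_1 = 27, x_2 = 176/3.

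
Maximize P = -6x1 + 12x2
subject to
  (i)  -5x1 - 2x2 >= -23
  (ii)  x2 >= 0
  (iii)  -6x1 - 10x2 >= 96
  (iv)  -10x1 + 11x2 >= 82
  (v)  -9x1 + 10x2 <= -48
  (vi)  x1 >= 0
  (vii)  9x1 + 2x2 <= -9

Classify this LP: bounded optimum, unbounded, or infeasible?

infeasible

The boundaries x1 = 0 and 9x1 + 2x2 = -9 meet at (0, -9/2), but that point violates x2 ≥ 0. Every candidate vertex is excluded by some other constraint, so the feasible region is empty.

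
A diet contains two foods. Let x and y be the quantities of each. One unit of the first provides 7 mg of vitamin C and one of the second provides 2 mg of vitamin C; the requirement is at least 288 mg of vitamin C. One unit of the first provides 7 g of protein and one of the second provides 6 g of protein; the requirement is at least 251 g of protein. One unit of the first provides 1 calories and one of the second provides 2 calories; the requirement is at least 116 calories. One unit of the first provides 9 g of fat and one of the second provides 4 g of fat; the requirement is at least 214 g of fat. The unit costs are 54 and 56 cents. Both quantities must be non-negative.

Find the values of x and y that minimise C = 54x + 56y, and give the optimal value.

Feasible corners and C = 54x + 56y:
  (0, 144) → C = 8064
  (116, 0) → C = 6264
  (86/3, 131/3) → C = 11980/3
The feasible region is unbounded (it extends along (0, 1), (1, 0)), but C strictly increases along every unbounded feasible direction, so there is no improving ray and the minimum is attained at a vertex.

The optimum lies where 7x + 2y = 288 and x + 2y = 116.
Solving simultaneously gives x = 86/3, y = 131/3.

x = 86/3, y = 131/3, minimum C = 11980/3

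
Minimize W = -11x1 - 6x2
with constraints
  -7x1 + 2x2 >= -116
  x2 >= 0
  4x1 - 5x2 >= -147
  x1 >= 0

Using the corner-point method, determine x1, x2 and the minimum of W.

x1 = 874/27, x2 = 1493/27, minimum W = -18572/27

Feasible corners and W = -11x1 - 6x2:
  (116/7, 0) → W = -1276/7
  (874/27, 1493/27) → W = -18572/27
  (0, 0) → W = 0
  (0, 147/5) → W = -882/5

The optimum lies where -7x1 + 2x2 = -116 and 4x1 - 5x2 = -147.
Solving simultaneously gives x1 = 874/27, x2 = 1493/27.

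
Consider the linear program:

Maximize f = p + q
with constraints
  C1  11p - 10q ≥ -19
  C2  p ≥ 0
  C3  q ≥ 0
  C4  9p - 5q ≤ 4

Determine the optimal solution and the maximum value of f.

The binding constraints are 11p - 10q = -19 and 9p - 5q = 4.
Solving simultaneously gives p = 27/7, q = 43/7.

p = 27/7, q = 43/7, maximum f = 10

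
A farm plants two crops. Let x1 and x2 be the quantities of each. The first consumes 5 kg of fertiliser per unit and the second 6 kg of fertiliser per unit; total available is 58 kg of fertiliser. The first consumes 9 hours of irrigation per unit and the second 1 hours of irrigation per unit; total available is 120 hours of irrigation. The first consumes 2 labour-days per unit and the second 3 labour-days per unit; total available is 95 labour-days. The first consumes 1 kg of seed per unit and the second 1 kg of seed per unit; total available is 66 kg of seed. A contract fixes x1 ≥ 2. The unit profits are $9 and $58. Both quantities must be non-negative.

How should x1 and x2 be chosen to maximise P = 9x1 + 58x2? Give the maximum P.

Extreme points and P = 9x1 + 58x2:
  (58/5, 0) → P = 522/5
  (2, 0) → P = 18
  (2, 8) → P = 482

The optimum lies where 5x1 + 6x2 = 58 and x1 = 2.
Solving simultaneously gives x1 = 2, x2 = 8.

x1 = 2, x2 = 8, maximum P = 482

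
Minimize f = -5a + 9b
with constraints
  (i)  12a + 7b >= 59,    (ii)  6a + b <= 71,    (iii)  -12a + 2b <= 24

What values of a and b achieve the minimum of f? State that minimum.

a = 73/5, b = -83/5, minimum f = -1112/5

Feasible corners and f = -5a + 9b:
  (73/5, -83/5) → f = -1112/5
  (-25/54, 83/9) → f = 4607/54
  (59/12, 83/2) → f = 4187/12

The binding constraints are 12a + 7b = 59 and 6a + b = 71.
Solving simultaneously gives a = 73/5, b = -83/5.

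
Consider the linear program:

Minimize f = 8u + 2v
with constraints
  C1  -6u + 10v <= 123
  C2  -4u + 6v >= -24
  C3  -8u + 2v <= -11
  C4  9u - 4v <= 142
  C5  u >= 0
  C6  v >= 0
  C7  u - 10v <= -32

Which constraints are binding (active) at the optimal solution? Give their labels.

C3 and C7

Feasible corners and f = 8u + 2v:
  (89/17, 525/34) → f = 1237/17
  (956/33, 653/22) → f = 9607/33
  (378/19, 176/19) → f = 3376/19
  (216/17, 76/17) → f = 1880/17
  (29/13, 89/26) → f = 321/13

The minimum is at (29/13, 89/26). Substituting into each constraint, equality holds for C3 and C7; the remaining constraints have slack.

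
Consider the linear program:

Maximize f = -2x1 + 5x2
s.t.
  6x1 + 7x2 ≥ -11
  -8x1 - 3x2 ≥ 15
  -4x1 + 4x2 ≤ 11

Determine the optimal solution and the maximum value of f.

x1 = -93/44, x2 = 7/11, maximum f = 163/22

Corner points and f = -2x1 + 5x2:
  (-36/19, 1/19) → f = 77/19
  (-121/52, 11/26) → f = 88/13
  (-93/44, 7/11) → f = 163/22

At the optimal vertex, -8x1 - 3x2 = 15 and -4x1 + 4x2 = 11.
Solving simultaneously gives x1 = -93/44, x2 = 7/11.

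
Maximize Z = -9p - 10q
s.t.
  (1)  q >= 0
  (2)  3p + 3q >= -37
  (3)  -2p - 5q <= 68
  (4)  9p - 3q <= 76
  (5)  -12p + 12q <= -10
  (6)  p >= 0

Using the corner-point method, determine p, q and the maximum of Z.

p = 5/6, q = 0, maximum Z = -15/2

Feasible corners and Z = -9p - 10q:
  (76/9, 0) → Z = -76
  (5/6, 0) → Z = -15/2
  (49/4, 137/12) → Z = -2693/12

The binding constraints are q = 0 and -12p + 12q = -10.
Solving simultaneously gives p = 5/6, q = 0.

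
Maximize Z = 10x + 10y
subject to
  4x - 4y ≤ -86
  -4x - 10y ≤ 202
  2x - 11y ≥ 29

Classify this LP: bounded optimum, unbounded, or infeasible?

Extreme points and Z = 10x + 10y:
  (-417/14, -58/7) → Z = -2665/7
  (-59/2, -8) → Z = -375
  (-483/16, -65/8) → Z = -3065/8
The feasible region has finitely many vertices and no improving ray; the maximum is -375 at (-59/2, -8).

bounded optimum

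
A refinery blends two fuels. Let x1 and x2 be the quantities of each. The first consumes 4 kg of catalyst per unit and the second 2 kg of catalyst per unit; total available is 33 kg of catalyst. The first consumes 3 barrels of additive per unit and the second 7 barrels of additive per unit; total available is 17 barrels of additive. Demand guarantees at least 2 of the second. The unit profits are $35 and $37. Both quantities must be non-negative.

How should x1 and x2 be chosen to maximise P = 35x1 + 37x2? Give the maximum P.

x1 = 1, x2 = 2, maximum P = 109

Feasible corners and P = 35x1 + 37x2:
  (0, 17/7) → P = 629/7
  (0, 2) → P = 74
  (1, 2) → P = 109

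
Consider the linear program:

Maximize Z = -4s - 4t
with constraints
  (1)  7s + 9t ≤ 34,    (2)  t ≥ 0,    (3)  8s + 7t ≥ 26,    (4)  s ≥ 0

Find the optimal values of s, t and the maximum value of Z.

Feasible corners and Z = -4s - 4t:
  (34/7, 0) → Z = -136/7
  (0, 34/9) → Z = -136/9
  (13/4, 0) → Z = -13
  (0, 26/7) → Z = -104/7

The optimum lies where t = 0 and 8s + 7t = 26.
Solving simultaneously gives s = 13/4, t = 0.

s = 13/4, t = 0, maximum Z = -13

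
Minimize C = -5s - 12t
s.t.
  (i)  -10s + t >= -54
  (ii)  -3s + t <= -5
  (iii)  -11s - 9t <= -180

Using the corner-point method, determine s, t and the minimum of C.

s = 7, t = 16, minimum C = -227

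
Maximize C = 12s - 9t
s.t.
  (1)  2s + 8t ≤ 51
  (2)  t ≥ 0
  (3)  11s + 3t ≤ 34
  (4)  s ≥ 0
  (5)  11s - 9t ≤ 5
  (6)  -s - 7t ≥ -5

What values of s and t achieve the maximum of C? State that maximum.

s = 40/43, t = 25/43, maximum C = 255/43

The optimum lies where 11s - 9t = 5 and -s - 7t = -5.
Solving simultaneously gives s = 40/43, t = 25/43.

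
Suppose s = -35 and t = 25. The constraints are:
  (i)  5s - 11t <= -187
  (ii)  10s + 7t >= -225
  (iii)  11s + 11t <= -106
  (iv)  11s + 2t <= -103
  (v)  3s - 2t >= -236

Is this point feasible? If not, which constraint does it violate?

feasible

(i): -450 ≤ -187 ✓
(ii): -175 ≥ -225 ✓
(iii): -110 ≤ -106 ✓
(iv): -335 ≤ -103 ✓
(v): -155 ≥ -236 ✓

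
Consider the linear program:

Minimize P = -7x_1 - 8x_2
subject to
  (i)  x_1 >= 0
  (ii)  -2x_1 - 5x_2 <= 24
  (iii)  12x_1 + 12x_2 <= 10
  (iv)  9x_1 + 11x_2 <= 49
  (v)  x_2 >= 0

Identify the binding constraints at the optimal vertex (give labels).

(i) and (iii)

Corner points and P = -7x_1 - 8x_2:
  (0, 5/6) → P = -20/3
  (0, 0) → P = 0
  (5/6, 0) → P = -35/6

The minimum is at (0, 5/6). Substituting into each constraint, equality holds for (i) and (iii); the remaining constraints have slack.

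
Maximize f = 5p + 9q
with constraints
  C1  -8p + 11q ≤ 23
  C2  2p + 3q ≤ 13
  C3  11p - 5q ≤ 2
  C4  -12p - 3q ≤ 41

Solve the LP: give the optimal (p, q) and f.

p = 37/23, q = 75/23, maximum f = 860/23

Corner points and f = 5p + 9q:
  (37/23, 75/23) → f = 860/23
  (-10/3, -1/3) → f = -59/3
  (71/43, 139/43) → f = 1606/43
  (-199/93, -475/93) → f = -170/3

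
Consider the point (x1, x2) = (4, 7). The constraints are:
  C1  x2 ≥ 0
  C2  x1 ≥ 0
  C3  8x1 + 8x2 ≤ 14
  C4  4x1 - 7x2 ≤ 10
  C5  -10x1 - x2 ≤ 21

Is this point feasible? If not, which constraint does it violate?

Constraint C3: 8x1 + 8x2 = 88, which is not ≤ 14. All other constraints are satisfied.

not feasible — violates C3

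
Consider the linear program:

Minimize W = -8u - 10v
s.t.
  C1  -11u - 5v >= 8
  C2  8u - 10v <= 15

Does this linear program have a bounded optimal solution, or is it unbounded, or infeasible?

unbounded

From the feasible point (-1/30, -229/150), moving in the direction (-5, 11) keeps every constraint satisfied while W decreases without bound.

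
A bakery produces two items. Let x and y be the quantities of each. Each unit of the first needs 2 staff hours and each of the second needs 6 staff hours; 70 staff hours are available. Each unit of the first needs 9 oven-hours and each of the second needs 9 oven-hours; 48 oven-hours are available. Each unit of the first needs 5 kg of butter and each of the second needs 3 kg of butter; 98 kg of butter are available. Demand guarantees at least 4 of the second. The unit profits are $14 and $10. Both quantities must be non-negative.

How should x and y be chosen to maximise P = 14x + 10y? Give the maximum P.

Feasible corners and P = 14x + 10y:
  (0, 16/3) → P = 160/3
  (0, 4) → P = 40
  (4/3, 4) → P = 176/3

The optimum lies where 9x + 9y = 48 and y = 4.
Solving simultaneously gives x = 4/3, y = 4.

x = 4/3, y = 4, maximum P = 176/3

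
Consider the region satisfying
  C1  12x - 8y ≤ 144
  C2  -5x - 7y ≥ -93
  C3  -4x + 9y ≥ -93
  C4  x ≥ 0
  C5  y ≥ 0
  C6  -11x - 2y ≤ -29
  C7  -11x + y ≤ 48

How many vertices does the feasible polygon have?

4

Of the 21 pairwise boundary intersections, those satisfying every inequality are:
  (438/31, 99/31)
  (12, 0)
  (17/67, 878/67)
  (29/11, 0)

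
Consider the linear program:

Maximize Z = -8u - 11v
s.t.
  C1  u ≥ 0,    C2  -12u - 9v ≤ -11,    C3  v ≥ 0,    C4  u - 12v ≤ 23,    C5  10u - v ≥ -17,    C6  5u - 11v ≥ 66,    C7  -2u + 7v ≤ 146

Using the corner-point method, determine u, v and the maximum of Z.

Corner points and Z = -8u - 11v:
  (23, 0) → Z = -184
  (66/5, 0) → Z = -528/5
  (2068/13, 862/13) → Z = -2002
The feasible region is unbounded (it extends along (12, 1), (7, 2)), but Z strictly decreases along every unbounded feasible direction, so there is no improving ray and the maximum is attained at a vertex.

The optimum lies where v = 0 and 5u - 11v = 66.
Solving simultaneously gives u = 66/5, v = 0.

u = 66/5, v = 0, maximum Z = -528/5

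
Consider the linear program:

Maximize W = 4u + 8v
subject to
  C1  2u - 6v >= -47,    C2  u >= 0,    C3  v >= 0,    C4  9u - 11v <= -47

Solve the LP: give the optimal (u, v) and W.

u = 235/32, v = 329/32, maximum W = 893/8

Feasible corners and W = 4u + 8v:
  (0, 47/6) → W = 188/3
  (235/32, 329/32) → W = 893/8
  (0, 47/11) → W = 376/11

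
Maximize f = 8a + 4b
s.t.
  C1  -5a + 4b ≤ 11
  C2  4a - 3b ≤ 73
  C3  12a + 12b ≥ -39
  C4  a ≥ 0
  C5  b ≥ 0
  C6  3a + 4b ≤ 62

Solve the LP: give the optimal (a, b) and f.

Vertices and f = 8a + 4b:
  (0, 11/4) → f = 11
  (51/8, 343/32) → f = 751/8
  (73/4, 0) → f = 146
  (478/25, 29/25) → f = 788/5
  (0, 0) → f = 0

a = 478/25, b = 29/25, maximum f = 788/5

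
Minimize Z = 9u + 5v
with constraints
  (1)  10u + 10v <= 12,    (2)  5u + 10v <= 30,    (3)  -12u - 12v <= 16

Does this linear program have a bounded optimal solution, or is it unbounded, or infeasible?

bounded optimum

Extreme points and Z = 9u + 5v:
  (-18/5, 24/5) → Z = -42/5
  (-26/3, 22/3) → Z = -124/3
The feasible region has finitely many vertices and no improving ray; the minimum is -124/3 at (-26/3, 22/3).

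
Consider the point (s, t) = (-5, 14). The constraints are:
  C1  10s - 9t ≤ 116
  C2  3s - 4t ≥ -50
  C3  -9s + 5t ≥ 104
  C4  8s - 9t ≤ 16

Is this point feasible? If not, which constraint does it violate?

not feasible — violates C2

Constraint C2: 3s - 4t = -71, which is not ≥ -50. All other constraints are satisfied.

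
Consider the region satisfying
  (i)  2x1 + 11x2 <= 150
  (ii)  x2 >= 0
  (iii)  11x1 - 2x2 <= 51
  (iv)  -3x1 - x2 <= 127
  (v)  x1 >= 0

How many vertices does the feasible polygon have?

4

Of the 10 pairwise boundary intersections, those satisfying every inequality are:
  (861/125, 1548/125)
  (0, 150/11)
  (51/11, 0)
  (0, 0)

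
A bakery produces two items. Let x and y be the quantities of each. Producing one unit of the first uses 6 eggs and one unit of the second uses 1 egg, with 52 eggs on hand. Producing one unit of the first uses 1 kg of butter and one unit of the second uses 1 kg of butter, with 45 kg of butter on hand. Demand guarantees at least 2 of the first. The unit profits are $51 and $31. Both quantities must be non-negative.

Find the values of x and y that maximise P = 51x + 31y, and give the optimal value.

x = 2, y = 40, maximum P = 1342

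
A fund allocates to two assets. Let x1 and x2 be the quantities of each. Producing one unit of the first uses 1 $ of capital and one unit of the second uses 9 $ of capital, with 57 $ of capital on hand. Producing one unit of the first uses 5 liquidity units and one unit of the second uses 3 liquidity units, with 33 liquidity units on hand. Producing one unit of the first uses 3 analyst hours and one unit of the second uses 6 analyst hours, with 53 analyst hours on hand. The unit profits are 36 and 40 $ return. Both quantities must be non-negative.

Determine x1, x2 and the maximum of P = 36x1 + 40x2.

x1 = 3, x2 = 6, maximum P = 348

Corner points and P = 36x1 + 40x2:
  (0, 0) → P = 0
  (0, 19/3) → P = 760/3
  (33/5, 0) → P = 1188/5
  (3, 6) → P = 348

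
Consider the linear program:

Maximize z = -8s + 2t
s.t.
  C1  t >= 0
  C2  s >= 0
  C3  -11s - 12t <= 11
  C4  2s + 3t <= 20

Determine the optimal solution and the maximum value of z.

s = 0, t = 20/3, maximum z = 40/3

Extreme points and z = -8s + 2t:
  (0, 0) → z = 0
  (10, 0) → z = -80
  (0, 20/3) → z = 40/3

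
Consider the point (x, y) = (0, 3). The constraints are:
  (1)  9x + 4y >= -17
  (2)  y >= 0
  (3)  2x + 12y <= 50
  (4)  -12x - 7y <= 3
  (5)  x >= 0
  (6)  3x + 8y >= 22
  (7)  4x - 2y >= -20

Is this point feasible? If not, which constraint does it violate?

(1): 12 ≥ -17 ✓
(2): 3 ≥ 0 ✓
(3): 36 ≤ 50 ✓
(4): -21 ≤ 3 ✓
(5): 0 ≥ 0 ✓
(6): 24 ≥ 22 ✓
(7): -6 ≥ -20 ✓

feasible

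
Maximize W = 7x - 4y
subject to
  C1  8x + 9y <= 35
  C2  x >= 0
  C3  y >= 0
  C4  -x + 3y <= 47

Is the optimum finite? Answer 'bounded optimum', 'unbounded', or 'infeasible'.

bounded optimum

Corner points and W = 7x - 4y:
  (0, 35/9) → W = -140/9
  (35/8, 0) → W = 245/8
  (0, 0) → W = 0
The feasible region has finitely many vertices and no improving ray; the maximum is 245/8 at (35/8, 0).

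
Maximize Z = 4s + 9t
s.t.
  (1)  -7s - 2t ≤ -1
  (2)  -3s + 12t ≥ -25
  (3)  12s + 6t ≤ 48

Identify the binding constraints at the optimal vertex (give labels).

(1) and (3)

Extreme points and Z = 4s + 9t:
  (31/45, -86/45) → Z = -130/9
  (-5, 18) → Z = 142
  (121/27, -26/27) → Z = 250/27

The maximum is at (-5, 18). Substituting into each constraint, equality holds for (1) and (3); the remaining constraints have slack.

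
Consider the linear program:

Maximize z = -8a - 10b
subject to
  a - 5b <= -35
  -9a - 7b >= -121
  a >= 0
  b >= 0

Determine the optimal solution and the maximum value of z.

Vertices and z = -8a - 10b:
  (90/13, 109/13) → z = -1810/13
  (0, 7) → z = -70
  (0, 121/7) → z = -1210/7

a = 0, b = 7, maximum z = -70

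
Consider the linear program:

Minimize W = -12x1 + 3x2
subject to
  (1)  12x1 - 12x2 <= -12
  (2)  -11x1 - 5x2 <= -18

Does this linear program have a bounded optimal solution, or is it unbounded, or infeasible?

unbounded

From the feasible point (13/16, 29/16), moving in the direction (12, 12) keeps every constraint satisfied while W decreases without bound.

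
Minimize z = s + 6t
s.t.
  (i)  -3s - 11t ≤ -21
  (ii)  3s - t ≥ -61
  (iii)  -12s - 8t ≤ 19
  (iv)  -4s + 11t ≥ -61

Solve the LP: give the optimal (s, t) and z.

s = 82/7, t = -9/7, minimum z = 4

Vertices and z = s + 6t:
  (-377/108, 103/36) → z = 1477/108
  (82/7, -9/7) → z = 4
  (-169/12, 75/4) → z = 1181/12
The feasible region is unbounded (it extends along (1, 3), (11, 4)), but z strictly increases along every unbounded feasible direction, so there is no improving ray and the minimum is attained at a vertex.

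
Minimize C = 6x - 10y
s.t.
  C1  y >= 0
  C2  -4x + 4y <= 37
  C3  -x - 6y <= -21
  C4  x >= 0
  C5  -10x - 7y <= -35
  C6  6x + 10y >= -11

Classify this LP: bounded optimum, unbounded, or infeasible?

unbounded

From the feasible point (21, 0), moving in the direction (4, 4) keeps every constraint satisfied while C decreases without bound.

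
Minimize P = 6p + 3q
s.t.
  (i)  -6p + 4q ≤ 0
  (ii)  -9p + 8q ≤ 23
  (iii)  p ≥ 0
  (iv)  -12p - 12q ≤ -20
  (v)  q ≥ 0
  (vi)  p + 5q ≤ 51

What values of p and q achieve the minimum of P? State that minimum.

Corner points and P = 6p + 3q:
  (2/3, 1) → P = 7
  (6, 9) → P = 63
  (5/3, 0) → P = 10
  (51, 0) → P = 306

The binding constraints are -6p + 4q = 0 and -12p - 12q = -20.
Solving simultaneously gives p = 2/3, q = 1.

p = 2/3, q = 1, minimum P = 7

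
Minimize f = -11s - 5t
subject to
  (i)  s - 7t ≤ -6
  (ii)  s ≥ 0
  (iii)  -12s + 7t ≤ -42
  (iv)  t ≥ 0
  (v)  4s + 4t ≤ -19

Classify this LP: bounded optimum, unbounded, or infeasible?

infeasible

The boundaries s - 7t = -6 and -12s + 7t = -42 meet at (48/11, 114/77), but that point violates 4s + 4t ≤ -19. Every candidate vertex is excluded by some other constraint, so the feasible region is empty.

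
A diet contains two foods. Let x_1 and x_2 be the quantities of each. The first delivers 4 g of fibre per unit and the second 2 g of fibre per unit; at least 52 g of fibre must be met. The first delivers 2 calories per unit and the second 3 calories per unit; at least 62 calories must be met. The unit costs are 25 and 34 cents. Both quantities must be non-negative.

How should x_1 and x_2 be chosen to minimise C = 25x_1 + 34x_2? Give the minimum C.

x_1 = 4, x_2 = 18, minimum C = 712

Extreme points and C = 25x_1 + 34x_2:
  (0, 26) → C = 884
  (31, 0) → C = 775
  (4, 18) → C = 712
The feasible region is unbounded (it extends along (0, 1), (1, 0)), but C strictly increases along every unbounded feasible direction, so there is no improving ray and the minimum is attained at a vertex.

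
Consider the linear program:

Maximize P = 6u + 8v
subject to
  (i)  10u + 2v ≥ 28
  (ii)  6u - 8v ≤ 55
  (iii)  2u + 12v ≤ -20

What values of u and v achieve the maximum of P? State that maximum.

Corner points and P = 6u + 8v:
  (167/46, -191/46) → P = -263/23
  (94/29, -64/29) → P = 52/29
  (125/22, -115/44) → P = 145/11

u = 125/22, v = -115/44, maximum P = 145/11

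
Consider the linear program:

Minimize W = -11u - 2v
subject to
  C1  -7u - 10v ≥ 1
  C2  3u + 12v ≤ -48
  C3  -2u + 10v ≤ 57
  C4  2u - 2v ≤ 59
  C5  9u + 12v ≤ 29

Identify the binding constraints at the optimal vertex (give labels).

Feasible corners and W = -11u - 2v:
  (26/3, -37/6) → W = -83
  (294/17, -415/34) → W = -2819/17
  (-194/9, 25/18) → W = 703/3
The feasible region is unbounded (it extends along (-1, -1), (-5, -1)), but W strictly increases along every unbounded feasible direction, so there is no improving ray and the minimum is attained at a vertex.

The minimum is at (294/17, -415/34). Substituting into each constraint, equality holds for C1 and C4; the remaining constraints have slack.

C1 and C4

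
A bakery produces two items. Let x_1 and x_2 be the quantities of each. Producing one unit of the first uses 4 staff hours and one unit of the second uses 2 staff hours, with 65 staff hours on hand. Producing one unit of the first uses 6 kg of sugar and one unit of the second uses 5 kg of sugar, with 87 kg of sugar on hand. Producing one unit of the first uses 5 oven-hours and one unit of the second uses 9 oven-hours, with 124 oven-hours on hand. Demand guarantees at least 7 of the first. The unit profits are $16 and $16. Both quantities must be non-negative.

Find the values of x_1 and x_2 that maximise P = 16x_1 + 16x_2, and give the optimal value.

x_1 = 7, x_2 = 9, maximum P = 256

Feasible corners and P = 16x_1 + 16x_2:
  (29/2, 0) → P = 232
  (7, 0) → P = 112
  (7, 9) → P = 256

The binding constraints are 6x_1 + 5x_2 = 87 and x_1 = 7.
Solving simultaneously gives x_1 = 7, x_2 = 9.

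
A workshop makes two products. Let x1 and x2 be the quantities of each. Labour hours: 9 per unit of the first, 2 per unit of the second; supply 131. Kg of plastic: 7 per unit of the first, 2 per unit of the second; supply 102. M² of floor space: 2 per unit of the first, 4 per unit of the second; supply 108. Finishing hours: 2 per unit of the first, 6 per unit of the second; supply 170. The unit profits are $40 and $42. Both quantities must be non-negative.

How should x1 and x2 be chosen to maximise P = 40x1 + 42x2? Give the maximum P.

x1 = 8, x2 = 23, maximum P = 1286

Extreme points and P = 40x1 + 42x2:
  (0, 0) → P = 0
  (0, 27) → P = 1134
  (131/9, 0) → P = 5240/9
  (29/2, 1/4) → P = 1181/2
  (8, 23) → P = 1286

The binding constraints are 7x1 + 2x2 = 102 and 2x1 + 4x2 = 108.
Solving simultaneously gives x1 = 8, x2 = 23.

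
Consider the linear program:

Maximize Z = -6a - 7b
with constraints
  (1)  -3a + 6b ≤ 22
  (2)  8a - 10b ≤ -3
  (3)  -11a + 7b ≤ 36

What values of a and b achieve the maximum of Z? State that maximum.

Corner points and Z = -6a - 7b:
  (101/9, 167/18) → Z = -2381/18
  (-62/45, 134/45) → Z = -566/45
  (-113/18, -85/18) → Z = 1273/18

At the optimal vertex, 8a - 10b = -3 and -11a + 7b = 36.
Solving simultaneously gives a = -113/18, b = -85/18.

a = -113/18, b = -85/18, maximum Z = 1273/18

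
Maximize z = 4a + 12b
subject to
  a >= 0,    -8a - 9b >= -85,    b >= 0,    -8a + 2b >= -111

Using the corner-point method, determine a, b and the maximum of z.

a = 0, b = 85/9, maximum z = 340/3

Vertices and z = 4a + 12b:
  (0, 85/9) → z = 340/3
  (0, 0) → z = 0
  (85/8, 0) → z = 85/2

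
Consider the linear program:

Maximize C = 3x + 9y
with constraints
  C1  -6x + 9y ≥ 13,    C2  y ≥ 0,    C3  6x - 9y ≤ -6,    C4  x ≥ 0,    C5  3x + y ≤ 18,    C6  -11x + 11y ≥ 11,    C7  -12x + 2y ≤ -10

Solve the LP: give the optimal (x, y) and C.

x = 23/9, y = 31/3, maximum C = 302/3

Feasible corners and C = 3x + 9y:
  (4/3, 7/3) → C = 25
  (29/24, 9/4) → C = 191/8
  (17/4, 21/4) → C = 60
  (23/9, 31/3) → C = 302/3

At the optimal vertex, 3x + y = 18 and -12x + 2y = -10.
Solving simultaneously gives x = 23/9, y = 31/3.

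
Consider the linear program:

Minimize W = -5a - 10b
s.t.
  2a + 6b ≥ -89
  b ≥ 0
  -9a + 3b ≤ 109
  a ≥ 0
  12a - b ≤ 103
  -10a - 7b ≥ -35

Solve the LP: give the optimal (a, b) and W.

a = 0, b = 5, minimum W = -50

Vertices and W = -5a - 10b:
  (0, 0) → W = 0
  (7/2, 0) → W = -35/2
  (0, 5) → W = -50

The binding constraints are a = 0 and -10a - 7b = -35.
Solving simultaneously gives a = 0, b = 5.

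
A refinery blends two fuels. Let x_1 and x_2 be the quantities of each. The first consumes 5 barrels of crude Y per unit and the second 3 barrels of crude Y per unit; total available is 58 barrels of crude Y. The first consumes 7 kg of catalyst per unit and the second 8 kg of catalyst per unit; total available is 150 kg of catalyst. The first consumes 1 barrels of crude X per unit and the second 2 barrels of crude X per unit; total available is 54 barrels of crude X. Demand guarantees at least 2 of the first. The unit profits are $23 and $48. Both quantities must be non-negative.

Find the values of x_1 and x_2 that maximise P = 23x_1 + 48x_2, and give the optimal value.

The optimum lies where 5x_1 + 3x_2 = 58 and x_1 = 2.
Solving simultaneously gives x_1 = 2, x_2 = 16.

x_1 = 2, x_2 = 16, maximum P = 814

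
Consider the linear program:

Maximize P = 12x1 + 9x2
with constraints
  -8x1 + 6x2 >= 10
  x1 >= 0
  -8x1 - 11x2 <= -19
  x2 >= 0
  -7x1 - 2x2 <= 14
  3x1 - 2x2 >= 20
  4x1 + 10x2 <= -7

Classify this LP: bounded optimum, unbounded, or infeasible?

The boundaries -8x1 + 6x2 = 10 and 3x1 - 2x2 = 20 meet at (70, 95), but that point violates 4x1 + 10x2 ≤ -7. Every candidate vertex is excluded by some other constraint, so the feasible region is empty.

infeasible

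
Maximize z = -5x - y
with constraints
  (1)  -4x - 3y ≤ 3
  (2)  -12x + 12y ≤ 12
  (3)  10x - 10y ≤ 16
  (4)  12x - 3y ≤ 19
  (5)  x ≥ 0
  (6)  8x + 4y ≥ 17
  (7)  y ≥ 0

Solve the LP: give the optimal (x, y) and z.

x = 13/12, y = 25/12, maximum z = -15/2

Vertices and z = -5x - y:
  (22/9, 31/9) → z = -47/3
  (13/12, 25/12) → z = -15/2
  (127/72, 13/18) → z = -229/24

The optimum lies where -12x + 12y = 12 and 8x + 4y = 17.
Solving simultaneously gives x = 13/12, y = 25/12.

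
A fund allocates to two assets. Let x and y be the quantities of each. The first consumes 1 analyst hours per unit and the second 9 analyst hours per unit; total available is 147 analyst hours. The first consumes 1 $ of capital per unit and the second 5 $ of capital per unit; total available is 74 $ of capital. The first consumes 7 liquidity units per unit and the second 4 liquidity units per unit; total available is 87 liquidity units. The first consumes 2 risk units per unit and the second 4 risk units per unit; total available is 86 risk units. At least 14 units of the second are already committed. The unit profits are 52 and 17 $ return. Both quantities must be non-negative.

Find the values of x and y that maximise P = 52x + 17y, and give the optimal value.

x = 4, y = 14, maximum P = 446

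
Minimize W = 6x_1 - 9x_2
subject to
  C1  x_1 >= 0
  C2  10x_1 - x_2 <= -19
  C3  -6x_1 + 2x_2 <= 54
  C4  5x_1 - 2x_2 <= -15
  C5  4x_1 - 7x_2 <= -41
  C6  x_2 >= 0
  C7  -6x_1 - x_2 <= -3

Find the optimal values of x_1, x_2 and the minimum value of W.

x_1 = 8/7, x_2 = 213/7, minimum W = -267

Extreme points and W = 6x_1 - 9x_2:
  (0, 19) → W = -171
  (0, 27) → W = -243
  (8/7, 213/7) → W = -267

At the optimal vertex, 10x_1 - x_2 = -19 and -6x_1 + 2x_2 = 54.
Solving simultaneously gives x_1 = 8/7, x_2 = 213/7.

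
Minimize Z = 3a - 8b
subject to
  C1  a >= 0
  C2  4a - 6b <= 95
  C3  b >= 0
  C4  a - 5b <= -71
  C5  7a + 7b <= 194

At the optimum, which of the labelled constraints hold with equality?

C1 and C5

Corner points and Z = 3a - 8b:
  (0, 71/5) → Z = -568/5
  (0, 194/7) → Z = -1552/7
  (473/42, 691/42) → Z = -587/6

The minimum is at (0, 194/7). Substituting into each constraint, equality holds for C1 and C5; the remaining constraints have slack.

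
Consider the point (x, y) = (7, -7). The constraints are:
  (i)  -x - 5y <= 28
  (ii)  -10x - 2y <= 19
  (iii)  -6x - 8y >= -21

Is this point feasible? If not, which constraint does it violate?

(i): 28 ≤ 28 ✓
(ii): -56 ≤ 19 ✓
(iii): 14 ≥ -21 ✓

feasible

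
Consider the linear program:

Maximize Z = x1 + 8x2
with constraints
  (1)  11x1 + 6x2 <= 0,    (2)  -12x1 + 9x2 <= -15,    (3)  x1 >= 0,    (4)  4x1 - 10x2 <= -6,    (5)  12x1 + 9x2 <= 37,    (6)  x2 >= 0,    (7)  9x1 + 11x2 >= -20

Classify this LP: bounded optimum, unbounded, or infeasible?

infeasible

The boundaries x2 = 0 and 9x1 + 11x2 = -20 meet at (-20/9, 0), but that point violates -12x1 + 9x2 ≤ -15. Every candidate vertex is excluded by some other constraint, so the feasible region is empty.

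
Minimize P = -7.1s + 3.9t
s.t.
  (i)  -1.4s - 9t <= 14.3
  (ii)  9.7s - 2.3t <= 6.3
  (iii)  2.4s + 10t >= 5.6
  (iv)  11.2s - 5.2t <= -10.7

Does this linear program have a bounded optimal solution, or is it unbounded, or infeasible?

Vertices and P = -7.1s + 3.9t:
  (5737/2468, 17435/2468) → P = 136319/12340
  (-1947/3112, 1105/1556) → P = 224427/31120
The feasible region has finitely many vertices and no improving ray; the minimum is 224427/31120 at (-1947/3112, 1105/1556).

bounded optimum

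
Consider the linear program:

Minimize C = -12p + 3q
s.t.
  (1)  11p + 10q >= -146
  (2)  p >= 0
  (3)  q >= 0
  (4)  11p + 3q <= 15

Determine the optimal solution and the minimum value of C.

Vertices and C = -12p + 3q:
  (0, 0) → C = 0
  (0, 5) → C = 15
  (15/11, 0) → C = -180/11

p = 15/11, q = 0, minimum C = -180/11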